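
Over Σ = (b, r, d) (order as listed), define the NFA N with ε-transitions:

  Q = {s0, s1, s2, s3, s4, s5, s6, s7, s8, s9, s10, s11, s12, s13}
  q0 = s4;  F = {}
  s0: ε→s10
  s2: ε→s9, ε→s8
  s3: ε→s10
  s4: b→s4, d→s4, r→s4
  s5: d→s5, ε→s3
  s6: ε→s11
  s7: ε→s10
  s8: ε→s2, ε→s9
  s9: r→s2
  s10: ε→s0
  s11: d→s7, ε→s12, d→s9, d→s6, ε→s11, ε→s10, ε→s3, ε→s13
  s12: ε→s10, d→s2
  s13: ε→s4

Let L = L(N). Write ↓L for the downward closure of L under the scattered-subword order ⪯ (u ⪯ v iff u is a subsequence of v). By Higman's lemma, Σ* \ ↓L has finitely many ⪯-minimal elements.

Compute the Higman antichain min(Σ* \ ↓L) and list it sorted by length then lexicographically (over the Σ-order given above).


|Q|=14, |F|=0, |δ|=26 (17 ε).
min D↑ (1 st, q0=0, F={0}): 0:b→0,r→0,d→0 (ε-aug+det+¬).
ε ∈ L(D↑) — L = ∅.

min(Σ*\↓L) = [ε].


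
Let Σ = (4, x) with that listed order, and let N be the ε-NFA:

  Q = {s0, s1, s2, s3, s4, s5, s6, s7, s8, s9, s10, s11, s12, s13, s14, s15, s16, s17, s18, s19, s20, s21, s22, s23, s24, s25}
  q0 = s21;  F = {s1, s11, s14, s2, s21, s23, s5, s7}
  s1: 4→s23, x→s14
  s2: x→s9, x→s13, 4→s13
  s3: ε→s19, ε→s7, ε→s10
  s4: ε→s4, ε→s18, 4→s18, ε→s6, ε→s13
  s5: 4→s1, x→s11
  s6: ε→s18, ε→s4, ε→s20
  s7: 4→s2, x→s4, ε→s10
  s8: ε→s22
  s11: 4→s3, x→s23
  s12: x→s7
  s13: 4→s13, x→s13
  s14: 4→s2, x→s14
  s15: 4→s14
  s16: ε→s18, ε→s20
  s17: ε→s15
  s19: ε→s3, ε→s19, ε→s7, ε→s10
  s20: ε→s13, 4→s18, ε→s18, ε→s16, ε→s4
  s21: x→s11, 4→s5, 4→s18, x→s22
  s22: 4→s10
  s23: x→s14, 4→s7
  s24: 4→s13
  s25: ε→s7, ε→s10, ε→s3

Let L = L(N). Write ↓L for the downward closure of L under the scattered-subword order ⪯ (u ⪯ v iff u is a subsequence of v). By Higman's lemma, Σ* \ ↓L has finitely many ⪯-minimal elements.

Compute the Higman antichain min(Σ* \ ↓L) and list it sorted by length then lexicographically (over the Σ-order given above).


min(Σ*\↓L) = [x4x, x444, 4444x, 44x44, xxx44, 444444].

|Q|=26, |F|=8, |δ|=53 (26 ε).
min D↑ (9 st, q0=0, F={8}): 0:4→1,x→2 1:4→3,x→2 2:4→4,x→5 3:4→5,x→6 4:4→7,x→8 5:4→4,x→6 6:4→7,x→6 7:4→8,x→8 8:4→8,x→8.
'x4x': |S_i|=[19, 16, 12, 7] end={s13,s16,s18,s20,s4,s6,s9} — reject; 3/3 deletions ∈↓L.
'x444': N↓-sim [19, 16, 12, 4, 1] end={s13} ∉↓L; 4/4 del acc.
'4444x': |S_i|=[19, 17, 15, 12, 10, 7] end={s13,s16,s18,s20,s4,s6,s9} rej; 5/5 deletions ∈↓L.
'44x44': N↓-sim [19, 17, 15, 9, 4, 1] end={s13} rej; 5/5 single-dels accept.
'xxx44': run [19, 16, 12, 9, 4, 1] end={s13} rej; 5/5 deletions ∈↓L.
'444444': run [19, 17, 15, 12, 10, 4, 1] end={s13} — reject; 6/6 del acc.
6 minimals (antichain).


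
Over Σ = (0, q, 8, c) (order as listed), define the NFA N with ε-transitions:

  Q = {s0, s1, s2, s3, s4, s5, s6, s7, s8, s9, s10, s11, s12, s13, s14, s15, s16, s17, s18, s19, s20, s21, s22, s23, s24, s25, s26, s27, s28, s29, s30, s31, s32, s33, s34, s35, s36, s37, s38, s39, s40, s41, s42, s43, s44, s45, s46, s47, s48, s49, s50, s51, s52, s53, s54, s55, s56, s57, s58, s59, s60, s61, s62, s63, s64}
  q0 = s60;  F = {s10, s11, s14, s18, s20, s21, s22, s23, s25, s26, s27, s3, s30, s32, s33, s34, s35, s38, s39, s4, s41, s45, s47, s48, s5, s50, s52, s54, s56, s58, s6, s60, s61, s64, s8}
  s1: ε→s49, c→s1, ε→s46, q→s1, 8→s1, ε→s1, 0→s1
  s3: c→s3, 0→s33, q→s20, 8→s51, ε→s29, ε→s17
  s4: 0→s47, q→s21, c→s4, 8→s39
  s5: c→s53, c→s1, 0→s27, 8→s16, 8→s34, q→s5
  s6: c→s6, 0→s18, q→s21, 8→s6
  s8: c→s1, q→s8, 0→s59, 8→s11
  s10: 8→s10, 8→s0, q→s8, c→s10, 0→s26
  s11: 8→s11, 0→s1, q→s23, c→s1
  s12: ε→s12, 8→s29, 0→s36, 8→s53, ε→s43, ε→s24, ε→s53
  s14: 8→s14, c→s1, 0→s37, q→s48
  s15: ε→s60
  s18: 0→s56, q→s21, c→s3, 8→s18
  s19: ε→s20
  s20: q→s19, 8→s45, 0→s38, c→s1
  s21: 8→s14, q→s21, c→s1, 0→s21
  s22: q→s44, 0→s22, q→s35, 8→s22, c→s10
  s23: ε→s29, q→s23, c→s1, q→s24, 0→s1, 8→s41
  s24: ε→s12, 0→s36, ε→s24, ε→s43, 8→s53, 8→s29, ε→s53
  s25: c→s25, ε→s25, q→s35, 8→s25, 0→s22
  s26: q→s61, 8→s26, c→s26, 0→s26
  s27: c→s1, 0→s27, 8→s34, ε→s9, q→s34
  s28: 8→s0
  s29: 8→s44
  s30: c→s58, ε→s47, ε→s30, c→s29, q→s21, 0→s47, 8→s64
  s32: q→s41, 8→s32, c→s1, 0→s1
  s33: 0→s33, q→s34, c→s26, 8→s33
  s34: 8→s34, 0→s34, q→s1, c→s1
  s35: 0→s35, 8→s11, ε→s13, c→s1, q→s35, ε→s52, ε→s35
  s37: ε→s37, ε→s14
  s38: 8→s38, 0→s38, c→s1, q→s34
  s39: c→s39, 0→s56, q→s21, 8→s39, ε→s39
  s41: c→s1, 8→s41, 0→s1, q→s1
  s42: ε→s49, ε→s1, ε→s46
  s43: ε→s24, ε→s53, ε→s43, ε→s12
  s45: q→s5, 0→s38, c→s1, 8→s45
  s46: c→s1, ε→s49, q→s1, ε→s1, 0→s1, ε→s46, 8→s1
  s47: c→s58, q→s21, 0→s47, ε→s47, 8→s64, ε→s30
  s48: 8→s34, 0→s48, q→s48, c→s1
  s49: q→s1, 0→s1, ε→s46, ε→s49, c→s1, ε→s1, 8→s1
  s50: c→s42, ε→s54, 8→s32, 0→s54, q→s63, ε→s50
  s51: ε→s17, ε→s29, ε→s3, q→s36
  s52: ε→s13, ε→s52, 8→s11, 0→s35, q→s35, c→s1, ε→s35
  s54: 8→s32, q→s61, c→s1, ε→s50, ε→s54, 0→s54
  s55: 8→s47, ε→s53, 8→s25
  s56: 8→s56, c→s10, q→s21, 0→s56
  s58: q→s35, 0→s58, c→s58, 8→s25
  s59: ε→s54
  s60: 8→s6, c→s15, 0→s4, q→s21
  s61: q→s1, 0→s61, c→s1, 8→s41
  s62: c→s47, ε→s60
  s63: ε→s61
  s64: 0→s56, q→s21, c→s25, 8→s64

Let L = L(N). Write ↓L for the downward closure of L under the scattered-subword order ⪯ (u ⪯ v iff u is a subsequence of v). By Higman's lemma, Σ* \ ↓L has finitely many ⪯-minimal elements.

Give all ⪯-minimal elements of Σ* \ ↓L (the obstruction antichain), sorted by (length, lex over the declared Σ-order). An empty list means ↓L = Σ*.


A = [qc, q8q8q, 00cq80, 80c0qq].

|Q|=65, |F|=35, |δ|=225 (55 ε).
min D↑ (33 st, q0=0, F={7}): 0:0→1,q→2,8→3,c→0 1:0→4,q→2,8→5,c→1 2:0→2,q→2,8→6,c→7 3:0→8,q→2,8→3,c→3 4:0→4,q→2,8→9,c→10 5:0→11,q→2,8→5,c→5 6:0→6,q→12,8→6,c→7 7:0→7,q→7,8→7,c→7 8:0→11,q→2,8→8,c→13 9:0→11,q→2,8→9,c→14 10:0→10,q→15,8→14,c→10 11:0→11,q→2,8→11,c→16 12:0→12,q→12,8→17,c→7 13:0→18,q→19,8→13,c→13 14:0→20,q→15,8→14,c→14 15:0→15,q→15,8→21,c→7 16:0→22,q→23,8→16,c→16 17:0→17,q→7,8→17,c→7 18:0→18,q→17,8→18,c→22 19:0→24,q→19,8→25,c→7 20:0→20,q→15,8→20,c→16 21:0→7,q→26,8→21,c→7 22:0→22,q→27,8→22,c→22 23:0→28,q→23,8→21,c→7 24:0→24,q→17,8→24,c→7 25:0→24,q→29,8→25,c→7 26:0→7,q→26,8→30,c→7 27:0→27,q→7,8→30,c→7 28:0→28,q→27,8→31,c→7 29:0→32,q→29,8→17,c→7 30:0→7,q→7,8→30,c→7 31:0→7,q→30,8→31,c→7 32:0→32,q→17,8→17,c→7.
'qc': N↓-sim [57, 37, 5] end={s1,s42,s46,s49,s53} rej; 2/2 del acc.
'q8q8q': |S_i|=[57, 37, 24, 18, 9, 3] end={s1,s46,s49} rej; 5/5 deletions ∈↓L.
'00cq80': run [57, 54, 43, 30, 24, 14, 4] end={s1,s36,s46,s49} ∉↓L; 6/6 single-dels accept.
'80c0qq': |S_i|=[57, 51, 47, 37, 18, 7, 3] end={s1,s46,s49} — reject; 6/6 del acc.
4 minimals (antichain).


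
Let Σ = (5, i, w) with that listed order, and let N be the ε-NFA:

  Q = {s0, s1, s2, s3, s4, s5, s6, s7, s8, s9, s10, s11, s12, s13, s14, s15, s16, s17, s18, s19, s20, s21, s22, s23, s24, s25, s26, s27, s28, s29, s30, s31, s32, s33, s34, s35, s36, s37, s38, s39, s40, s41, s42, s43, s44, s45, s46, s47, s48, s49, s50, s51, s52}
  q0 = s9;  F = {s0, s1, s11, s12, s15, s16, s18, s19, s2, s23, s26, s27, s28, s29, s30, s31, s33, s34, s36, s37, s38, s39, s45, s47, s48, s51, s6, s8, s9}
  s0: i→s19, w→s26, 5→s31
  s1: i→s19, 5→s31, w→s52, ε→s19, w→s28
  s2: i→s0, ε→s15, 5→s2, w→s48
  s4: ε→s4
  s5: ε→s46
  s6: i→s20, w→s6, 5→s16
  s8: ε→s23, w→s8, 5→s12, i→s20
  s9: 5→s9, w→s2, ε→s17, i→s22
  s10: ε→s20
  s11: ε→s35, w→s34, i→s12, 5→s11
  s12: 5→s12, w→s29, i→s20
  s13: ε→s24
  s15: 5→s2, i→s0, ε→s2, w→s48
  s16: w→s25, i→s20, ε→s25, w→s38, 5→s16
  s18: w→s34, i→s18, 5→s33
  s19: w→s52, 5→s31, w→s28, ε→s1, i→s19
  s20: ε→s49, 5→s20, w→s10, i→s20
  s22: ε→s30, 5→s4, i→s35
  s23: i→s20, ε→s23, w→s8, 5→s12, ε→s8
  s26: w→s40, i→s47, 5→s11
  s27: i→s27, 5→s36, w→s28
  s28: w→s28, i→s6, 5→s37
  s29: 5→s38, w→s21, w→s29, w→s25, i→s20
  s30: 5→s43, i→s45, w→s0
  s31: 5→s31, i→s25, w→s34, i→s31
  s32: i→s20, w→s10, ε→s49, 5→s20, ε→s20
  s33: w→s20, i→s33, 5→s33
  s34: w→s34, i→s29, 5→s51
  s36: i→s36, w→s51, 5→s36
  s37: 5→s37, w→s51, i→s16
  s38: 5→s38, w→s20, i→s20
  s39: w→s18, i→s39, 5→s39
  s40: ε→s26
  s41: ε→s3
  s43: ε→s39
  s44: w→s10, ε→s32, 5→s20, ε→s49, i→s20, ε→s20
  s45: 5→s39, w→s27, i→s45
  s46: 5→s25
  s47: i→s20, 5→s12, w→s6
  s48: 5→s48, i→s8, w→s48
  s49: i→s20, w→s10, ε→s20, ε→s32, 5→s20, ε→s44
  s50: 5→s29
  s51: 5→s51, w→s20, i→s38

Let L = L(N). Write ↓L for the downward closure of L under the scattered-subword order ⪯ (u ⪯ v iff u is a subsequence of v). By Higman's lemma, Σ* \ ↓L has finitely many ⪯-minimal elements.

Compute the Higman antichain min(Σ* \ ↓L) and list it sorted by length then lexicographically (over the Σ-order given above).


Antichain: [wwii, i5w5w, iiw5ww].

|Q|=53, |F|=29, |δ|=136 (27 ε).
min D↑ (27 st, q0=0, F={20}): 0:5→0,i→1,w→2 1:5→3,i→4,w→5 2:5→2,i→5,w→6 3:5→3,i→3,w→7 4:5→3,i→4,w→8 5:5→9,i→10,w→11 6:5→6,i→12,w→6 7:5→13,i→7,w→14 8:5→15,i→8,w→16 9:5→9,i→9,w→14 10:5→9,i→10,w→16 11:5→17,i→18,w→11 12:5→19,i→20,w→12 13:5→13,i→13,w→20 14:5→21,i→22,w→14 15:5→15,i→15,w→21 16:5→23,i→24,w→16 17:5→17,i→19,w→14 18:5→19,i→20,w→24 19:5→19,i→20,w→22 20:5→20,i→20,w→20 21:5→21,i→25,w→20 22:5→25,i→20,w→22 23:5→23,i→26,w→21 24:5→26,i→20,w→24 25:5→25,i→20,w→20 26:5→26,i→20,w→25 (ε-aug+det+¬).
'wwii': run [43, 35, 25, 15, 5] end={s10,s20,s32,s44,s49} rej; 4/4 deletions ∈↓L.
'i5w5w': run [43, 38, 23, 13, 8, 5] end={s10,s20,s32,s44,s49} — reject; 5/5 deletions ∈↓L.
'iiw5ww': N↓-sim [43, 38, 28, 20, 12, 8, 5] end={s10,s20,s32,s44,s49} — reject; 6/6 single-dels accept.
3 words, ⪯-incomp.


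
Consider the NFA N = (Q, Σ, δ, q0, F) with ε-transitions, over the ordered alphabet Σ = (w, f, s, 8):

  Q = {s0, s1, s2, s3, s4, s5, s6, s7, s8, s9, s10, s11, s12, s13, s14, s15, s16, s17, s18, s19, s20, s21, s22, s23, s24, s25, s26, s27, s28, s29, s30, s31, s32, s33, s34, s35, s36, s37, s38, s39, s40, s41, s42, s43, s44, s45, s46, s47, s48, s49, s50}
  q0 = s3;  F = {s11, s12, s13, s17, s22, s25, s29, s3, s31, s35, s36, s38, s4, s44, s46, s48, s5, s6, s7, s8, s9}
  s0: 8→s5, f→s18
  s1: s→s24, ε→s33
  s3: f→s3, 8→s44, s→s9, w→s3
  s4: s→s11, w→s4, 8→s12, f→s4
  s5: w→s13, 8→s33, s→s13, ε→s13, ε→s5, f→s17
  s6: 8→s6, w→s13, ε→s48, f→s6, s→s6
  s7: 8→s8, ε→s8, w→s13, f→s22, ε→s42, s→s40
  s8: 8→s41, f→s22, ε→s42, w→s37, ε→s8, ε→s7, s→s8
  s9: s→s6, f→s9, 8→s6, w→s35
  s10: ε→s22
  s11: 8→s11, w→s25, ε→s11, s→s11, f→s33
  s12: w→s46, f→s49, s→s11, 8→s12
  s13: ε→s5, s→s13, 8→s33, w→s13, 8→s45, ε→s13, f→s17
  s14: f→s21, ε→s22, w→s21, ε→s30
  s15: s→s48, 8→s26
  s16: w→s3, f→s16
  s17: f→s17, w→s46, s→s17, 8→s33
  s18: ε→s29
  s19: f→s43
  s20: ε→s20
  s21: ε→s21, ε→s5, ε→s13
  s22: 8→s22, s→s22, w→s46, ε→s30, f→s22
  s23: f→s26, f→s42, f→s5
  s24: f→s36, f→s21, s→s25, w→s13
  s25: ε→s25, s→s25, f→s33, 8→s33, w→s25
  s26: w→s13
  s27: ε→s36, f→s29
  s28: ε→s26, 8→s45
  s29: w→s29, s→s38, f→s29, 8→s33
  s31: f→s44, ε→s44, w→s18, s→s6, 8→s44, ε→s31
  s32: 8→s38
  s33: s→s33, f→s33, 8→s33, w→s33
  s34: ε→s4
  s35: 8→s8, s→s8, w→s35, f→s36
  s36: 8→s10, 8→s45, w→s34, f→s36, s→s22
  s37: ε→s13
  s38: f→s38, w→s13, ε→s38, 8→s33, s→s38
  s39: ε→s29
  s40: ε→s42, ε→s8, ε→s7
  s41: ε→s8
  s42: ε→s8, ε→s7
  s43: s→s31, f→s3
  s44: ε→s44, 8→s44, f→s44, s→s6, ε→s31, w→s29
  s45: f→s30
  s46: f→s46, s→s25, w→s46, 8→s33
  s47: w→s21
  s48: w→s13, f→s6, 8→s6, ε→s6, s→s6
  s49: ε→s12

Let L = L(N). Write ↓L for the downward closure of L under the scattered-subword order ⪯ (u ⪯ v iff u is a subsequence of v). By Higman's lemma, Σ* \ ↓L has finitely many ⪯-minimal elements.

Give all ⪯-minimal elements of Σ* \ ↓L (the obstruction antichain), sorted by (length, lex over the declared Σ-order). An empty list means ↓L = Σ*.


min(Σ*\↓L) = [8w8, ssw8, swfwsf].

|Q|=51, |F|=21, |δ|=155 (40 ε).
min D↑ (18 st, q0=0, F={10}): 0:w→0,f→0,s→1,8→2 1:w→3,f→1,s→4,8→4 2:w→5,f→2,s→4,8→2 3:w→3,f→6,s→7,8→7 4:w→8,f→4,s→4,8→4 5:w→5,f→5,s→9,8→10 6:w→11,f→6,s→12,8→12 7:w→8,f→12,s→7,8→7 8:w→8,f→13,s→8,8→10 9:w→8,f→9,s→9,8→10 10:w→10,f→10,s→10,8→10 11:w→11,f→11,s→14,8→15 12:w→16,f→12,s→12,8→12 13:w→16,f→13,s→13,8→10 14:w→17,f→10,s→14,8→14 15:w→16,f→15,s→14,8→15 16:w→16,f→16,s→17,8→10 17:w→17,f→10,s→17,8→10.
'8w8': run [32, 26, 12, 3] end={s30,s33,s45} — reject; 3/3 del acc.
'ssw8': run [32, 27, 19, 9, 3] end={s30,s33,s45} rej; 4/4 single-dels accept.
'swfwsf': run [32, 27, 23, 14, 8, 3, 1] end={s33} ∉↓L; 6/6 single-dels accept.
3 minimals (antichain).


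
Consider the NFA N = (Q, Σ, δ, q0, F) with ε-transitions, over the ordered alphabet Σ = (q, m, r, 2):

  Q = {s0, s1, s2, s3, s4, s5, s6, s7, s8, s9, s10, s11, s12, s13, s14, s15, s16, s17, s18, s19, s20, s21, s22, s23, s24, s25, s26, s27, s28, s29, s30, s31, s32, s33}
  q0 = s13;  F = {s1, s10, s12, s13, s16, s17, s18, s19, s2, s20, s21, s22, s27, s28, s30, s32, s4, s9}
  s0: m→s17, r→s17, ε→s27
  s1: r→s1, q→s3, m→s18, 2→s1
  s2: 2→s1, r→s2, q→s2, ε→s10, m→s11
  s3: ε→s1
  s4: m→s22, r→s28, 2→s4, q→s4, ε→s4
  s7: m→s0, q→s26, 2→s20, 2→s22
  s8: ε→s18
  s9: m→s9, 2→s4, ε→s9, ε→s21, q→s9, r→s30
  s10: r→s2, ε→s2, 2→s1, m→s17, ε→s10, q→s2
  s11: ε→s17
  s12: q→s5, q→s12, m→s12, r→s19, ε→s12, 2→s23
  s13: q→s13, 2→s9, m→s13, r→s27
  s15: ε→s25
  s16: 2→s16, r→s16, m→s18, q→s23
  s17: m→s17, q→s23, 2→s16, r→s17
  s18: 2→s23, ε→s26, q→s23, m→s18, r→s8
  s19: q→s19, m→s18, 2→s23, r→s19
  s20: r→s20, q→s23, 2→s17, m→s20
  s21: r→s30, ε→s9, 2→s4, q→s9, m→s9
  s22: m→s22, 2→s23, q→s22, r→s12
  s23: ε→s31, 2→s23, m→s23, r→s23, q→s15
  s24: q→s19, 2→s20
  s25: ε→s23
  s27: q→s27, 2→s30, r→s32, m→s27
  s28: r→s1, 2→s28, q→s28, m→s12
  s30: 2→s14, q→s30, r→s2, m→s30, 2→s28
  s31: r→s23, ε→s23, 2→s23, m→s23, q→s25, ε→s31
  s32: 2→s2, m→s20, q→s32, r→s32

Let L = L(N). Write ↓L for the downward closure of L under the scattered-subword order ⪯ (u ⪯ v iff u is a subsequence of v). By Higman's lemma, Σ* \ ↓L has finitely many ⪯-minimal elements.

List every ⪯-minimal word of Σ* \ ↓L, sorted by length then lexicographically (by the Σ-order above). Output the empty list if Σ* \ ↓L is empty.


A = [rrmq, 22m2].

|Q|=34, |F|=18, |δ|=108 (18 ε).
min D↑ (17 st, q0=0, F={10}): 0:q→0,m→0,r→1,2→2 1:q→1,m→1,r→3,2→4 2:q→2,m→2,r→4,2→5 3:q→3,m→6,r→3,2→7 4:q→4,m→4,r→7,2→8 5:q→5,m→9,r→8,2→5 6:q→10,m→6,r→6,2→11 7:q→7,m→11,r→7,2→12 8:q→8,m→13,r→12,2→8 9:q→9,m→9,r→13,2→10 10:q→10,m→10,r→10,2→10 11:q→10,m→11,r→11,2→14 12:q→12,m→15,r→12,2→12 13:q→13,m→13,r→16,2→10 14:q→10,m→15,r→14,2→14 15:q→10,m→15,r→15,2→10 16:q→16,m→15,r→16,2→10 (ε-aug+det+¬).
'rrmq': run [28, 23, 17, 11, 4] end={s15,s23,s25,s31} ∉↓L; 4/4 deletions ∈↓L.
'22m2': |S_i|=[28, 24, 17, 11, 4] end={s15,s23,s25,s31} rej; 4/4 deletions ∈↓L.
2 words, ⪯-incomp.


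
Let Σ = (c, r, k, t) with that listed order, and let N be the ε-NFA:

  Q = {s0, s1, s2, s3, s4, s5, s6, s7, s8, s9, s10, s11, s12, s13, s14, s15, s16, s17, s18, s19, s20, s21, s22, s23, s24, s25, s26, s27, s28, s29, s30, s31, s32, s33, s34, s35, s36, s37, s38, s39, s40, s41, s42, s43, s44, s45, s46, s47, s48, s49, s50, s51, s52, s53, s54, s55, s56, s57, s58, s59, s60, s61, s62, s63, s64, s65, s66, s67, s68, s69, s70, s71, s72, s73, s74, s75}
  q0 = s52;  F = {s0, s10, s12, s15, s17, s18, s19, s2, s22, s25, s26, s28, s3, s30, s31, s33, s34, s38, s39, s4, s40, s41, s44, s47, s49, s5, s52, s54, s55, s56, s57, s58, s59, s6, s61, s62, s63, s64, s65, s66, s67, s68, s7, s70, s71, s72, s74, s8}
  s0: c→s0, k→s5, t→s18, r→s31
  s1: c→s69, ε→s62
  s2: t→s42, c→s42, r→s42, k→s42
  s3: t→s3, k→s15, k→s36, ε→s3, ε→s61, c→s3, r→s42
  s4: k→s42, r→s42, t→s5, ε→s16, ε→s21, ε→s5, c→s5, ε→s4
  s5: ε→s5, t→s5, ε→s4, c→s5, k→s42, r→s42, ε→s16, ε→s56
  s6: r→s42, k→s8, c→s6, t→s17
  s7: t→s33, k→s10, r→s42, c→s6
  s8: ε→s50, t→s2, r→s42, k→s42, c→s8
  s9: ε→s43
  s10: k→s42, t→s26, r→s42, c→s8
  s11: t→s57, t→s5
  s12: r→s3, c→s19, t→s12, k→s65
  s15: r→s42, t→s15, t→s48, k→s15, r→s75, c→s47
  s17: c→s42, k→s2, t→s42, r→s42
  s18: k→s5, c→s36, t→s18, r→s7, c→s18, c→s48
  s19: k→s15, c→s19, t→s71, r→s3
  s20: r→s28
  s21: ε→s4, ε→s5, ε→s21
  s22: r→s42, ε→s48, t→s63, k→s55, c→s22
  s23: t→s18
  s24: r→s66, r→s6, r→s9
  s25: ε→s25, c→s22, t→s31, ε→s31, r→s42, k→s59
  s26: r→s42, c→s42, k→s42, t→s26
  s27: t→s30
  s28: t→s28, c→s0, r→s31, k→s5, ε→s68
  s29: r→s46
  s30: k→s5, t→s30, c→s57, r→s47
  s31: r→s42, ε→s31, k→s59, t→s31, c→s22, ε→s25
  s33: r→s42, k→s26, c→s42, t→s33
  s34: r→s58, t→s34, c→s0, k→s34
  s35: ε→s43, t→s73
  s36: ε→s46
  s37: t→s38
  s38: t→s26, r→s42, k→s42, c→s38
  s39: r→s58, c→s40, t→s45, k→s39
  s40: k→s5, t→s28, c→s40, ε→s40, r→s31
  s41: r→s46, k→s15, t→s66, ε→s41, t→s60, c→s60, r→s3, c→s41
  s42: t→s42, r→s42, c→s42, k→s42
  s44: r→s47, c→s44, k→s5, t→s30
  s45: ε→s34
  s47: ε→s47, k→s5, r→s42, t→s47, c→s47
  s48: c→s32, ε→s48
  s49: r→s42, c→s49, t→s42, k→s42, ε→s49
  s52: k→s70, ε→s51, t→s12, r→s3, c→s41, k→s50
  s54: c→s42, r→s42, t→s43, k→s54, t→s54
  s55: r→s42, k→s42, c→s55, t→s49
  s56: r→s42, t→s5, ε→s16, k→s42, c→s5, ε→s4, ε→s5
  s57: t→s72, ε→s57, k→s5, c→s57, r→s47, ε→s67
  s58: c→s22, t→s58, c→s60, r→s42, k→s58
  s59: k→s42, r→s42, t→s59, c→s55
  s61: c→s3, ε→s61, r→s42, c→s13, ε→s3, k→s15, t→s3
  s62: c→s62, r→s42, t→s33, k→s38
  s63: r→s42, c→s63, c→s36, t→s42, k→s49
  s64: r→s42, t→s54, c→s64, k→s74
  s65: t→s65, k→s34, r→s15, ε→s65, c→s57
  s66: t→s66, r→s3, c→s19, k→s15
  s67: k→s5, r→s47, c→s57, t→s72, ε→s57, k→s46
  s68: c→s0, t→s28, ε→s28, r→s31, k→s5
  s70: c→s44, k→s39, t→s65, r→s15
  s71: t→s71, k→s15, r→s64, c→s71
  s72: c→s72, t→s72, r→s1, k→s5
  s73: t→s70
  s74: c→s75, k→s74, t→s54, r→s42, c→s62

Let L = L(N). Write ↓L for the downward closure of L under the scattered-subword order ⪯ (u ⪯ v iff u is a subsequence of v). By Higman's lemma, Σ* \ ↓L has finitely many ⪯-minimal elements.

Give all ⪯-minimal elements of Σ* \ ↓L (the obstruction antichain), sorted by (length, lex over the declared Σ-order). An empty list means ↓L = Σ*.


min(Σ*\↓L) = [rr, ckr, kckk, kkrctt, tctrtc].

|Q|=76, |F|=48, |δ|=266 (41 ε).
min D↑ (43 st, q0=0, F={7}): 0:c→1,r→2,k→3,t→4 1:c→1,r→2,k→5,t→6 2:c→2,r→7,k→5,t→2 3:c→8,r→5,k→9,t→10 4:c→11,r→2,k→10,t→4 5:c→12,r→7,k→5,t→5 6:c→11,r→2,k→5,t→6 7:c→7,r→7,k→7,t→7 8:c→8,r→12,k→13,t→14 9:c→15,r→16,k→9,t→17 10:c→18,r→5,k→17,t→10 11:c→11,r→2,k→5,t→19 12:c→12,r→7,k→13,t→12 13:c→13,r→7,k→7,t→13 14:c→18,r→12,k→13,t→14 15:c→15,r→20,k→13,t→21 16:c→22,r→7,k→16,t→16 17:c→23,r→16,k→17,t→17 18:c→18,r→12,k→13,t→24 19:c→19,r→25,k→5,t→19 20:c→22,r→7,k→26,t→20 21:c→23,r→20,k→13,t→21 22:c→22,r→7,k→27,t→28 23:c→23,r→20,k→13,t→29 24:c→24,r→30,k→13,t→24 25:c→25,r→7,k→31,t→32 26:c→27,r→7,k→7,t→26 27:c→27,r→7,k→7,t→33 28:c→28,r→7,k→33,t→7 29:c→29,r→34,k→13,t→29 30:c→30,r→7,k→35,t→36 31:c→30,r→7,k→31,t→32 32:c→7,r→7,k→32,t→32 33:c→33,r→7,k→7,t→7 34:c→37,r→7,k→38,t→36 35:c→35,r→7,k→7,t→39 36:c→7,r→7,k→39,t→36 37:c→37,r→7,k→40,t→41 38:c→40,r→7,k→7,t→39 39:c→7,r→7,k→7,t→39 40:c→40,r→7,k→7,t→42 41:c→7,r→7,k→42,t→7 42:c→7,r→7,k→7,t→7.
'rr': N↓-sim [64, 42, 2] end={s42,s75} — reject; 2/2 deletions ∈↓L.
'ckr': N↓-sim [64, 55, 27, 2] end={s42,s75} rej; 3/3 del acc.
'kckk': |S_i|=[64, 53, 43, 16, 1] end={s42} — reject; 4/4 single-dels accept.
'kkrctt': |S_i|=[64, 53, 44, 24, 15, 7, 1] end={s42} rej; 6/6 del acc.
'tctrtc': |S_i|=[64, 57, 48, 43, 19, 7, 1] end={s42} ∉↓L; 6/6 deletions ∈↓L.
5 minimals (antichain).


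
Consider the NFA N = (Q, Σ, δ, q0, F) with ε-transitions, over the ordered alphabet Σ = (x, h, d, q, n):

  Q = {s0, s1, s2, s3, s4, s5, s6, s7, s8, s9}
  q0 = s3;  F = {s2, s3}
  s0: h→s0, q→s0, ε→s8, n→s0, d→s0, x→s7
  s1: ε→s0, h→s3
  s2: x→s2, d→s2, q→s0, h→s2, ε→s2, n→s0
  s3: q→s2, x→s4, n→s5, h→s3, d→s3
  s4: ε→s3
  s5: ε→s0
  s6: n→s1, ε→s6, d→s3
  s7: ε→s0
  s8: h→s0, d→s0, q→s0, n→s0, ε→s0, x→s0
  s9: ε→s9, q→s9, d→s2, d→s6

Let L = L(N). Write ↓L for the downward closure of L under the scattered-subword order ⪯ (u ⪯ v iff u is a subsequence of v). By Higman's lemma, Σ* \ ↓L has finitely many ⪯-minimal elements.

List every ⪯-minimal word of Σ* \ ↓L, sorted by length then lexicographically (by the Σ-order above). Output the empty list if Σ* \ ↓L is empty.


|Q|=10, |F|=2, |δ|=35 (9 ε).
min D↑ (3 st, q0=0, F={2}): 0:x→0,h→0,d→0,q→1,n→2 1:x→1,h→1,d→1,q→2,n→2 2:x→2,h→2,d→2,q→2,n→2 [Hopcroft].
'n': |S_i|=[7, 4] end={s0,s5,s7,s8} — reject; 1/1 del acc.
'qq': run [7, 4, 3] end={s0,s7,s8} ∉↓L; 2/2 del acc.
2 obstructions.

A = [n, qq].


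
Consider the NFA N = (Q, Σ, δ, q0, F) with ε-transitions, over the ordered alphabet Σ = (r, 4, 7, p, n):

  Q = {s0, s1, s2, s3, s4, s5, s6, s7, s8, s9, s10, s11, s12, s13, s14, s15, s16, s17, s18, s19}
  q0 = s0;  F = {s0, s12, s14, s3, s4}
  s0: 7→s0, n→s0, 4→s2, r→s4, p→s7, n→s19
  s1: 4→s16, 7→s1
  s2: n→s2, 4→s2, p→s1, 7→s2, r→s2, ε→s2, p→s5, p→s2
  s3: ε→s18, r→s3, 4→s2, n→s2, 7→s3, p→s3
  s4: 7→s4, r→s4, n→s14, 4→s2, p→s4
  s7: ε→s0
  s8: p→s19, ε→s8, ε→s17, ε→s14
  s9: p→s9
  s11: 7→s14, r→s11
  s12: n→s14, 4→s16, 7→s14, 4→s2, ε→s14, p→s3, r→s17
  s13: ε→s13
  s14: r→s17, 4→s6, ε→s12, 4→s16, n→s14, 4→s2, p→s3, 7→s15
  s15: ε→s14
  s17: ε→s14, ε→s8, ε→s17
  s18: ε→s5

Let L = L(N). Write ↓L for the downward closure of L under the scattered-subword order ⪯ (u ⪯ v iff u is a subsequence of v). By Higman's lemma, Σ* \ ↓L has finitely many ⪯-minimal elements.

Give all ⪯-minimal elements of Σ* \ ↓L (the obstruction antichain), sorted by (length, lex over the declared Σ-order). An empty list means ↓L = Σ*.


min(Σ*\↓L) = [4, rnpn].

|Q|=20, |F|=5, |δ|=56 (14 ε).
min D↑ (5 st, q0=0, F={2}): 0:r→1,4→2,7→0,p→0,n→0 1:r→1,4→2,7→1,p→1,n→3 2:r→2,4→2,7→2,p→2,n→2 3:r→3,4→2,7→3,p→4,n→3 4:r→4,4→2,7→4,p→4,n→2.
'4': |S_i|=[16, 5] end={s1,s16,s2,s5,s6} rej; 1/1 single-dels accept.
'rnpn': |S_i|=[16, 14, 13, 7, 4] end={s1,s16,s2,s5} — reject; 4/4 deletions ∈↓L.
2 words, ⪯-incomp.


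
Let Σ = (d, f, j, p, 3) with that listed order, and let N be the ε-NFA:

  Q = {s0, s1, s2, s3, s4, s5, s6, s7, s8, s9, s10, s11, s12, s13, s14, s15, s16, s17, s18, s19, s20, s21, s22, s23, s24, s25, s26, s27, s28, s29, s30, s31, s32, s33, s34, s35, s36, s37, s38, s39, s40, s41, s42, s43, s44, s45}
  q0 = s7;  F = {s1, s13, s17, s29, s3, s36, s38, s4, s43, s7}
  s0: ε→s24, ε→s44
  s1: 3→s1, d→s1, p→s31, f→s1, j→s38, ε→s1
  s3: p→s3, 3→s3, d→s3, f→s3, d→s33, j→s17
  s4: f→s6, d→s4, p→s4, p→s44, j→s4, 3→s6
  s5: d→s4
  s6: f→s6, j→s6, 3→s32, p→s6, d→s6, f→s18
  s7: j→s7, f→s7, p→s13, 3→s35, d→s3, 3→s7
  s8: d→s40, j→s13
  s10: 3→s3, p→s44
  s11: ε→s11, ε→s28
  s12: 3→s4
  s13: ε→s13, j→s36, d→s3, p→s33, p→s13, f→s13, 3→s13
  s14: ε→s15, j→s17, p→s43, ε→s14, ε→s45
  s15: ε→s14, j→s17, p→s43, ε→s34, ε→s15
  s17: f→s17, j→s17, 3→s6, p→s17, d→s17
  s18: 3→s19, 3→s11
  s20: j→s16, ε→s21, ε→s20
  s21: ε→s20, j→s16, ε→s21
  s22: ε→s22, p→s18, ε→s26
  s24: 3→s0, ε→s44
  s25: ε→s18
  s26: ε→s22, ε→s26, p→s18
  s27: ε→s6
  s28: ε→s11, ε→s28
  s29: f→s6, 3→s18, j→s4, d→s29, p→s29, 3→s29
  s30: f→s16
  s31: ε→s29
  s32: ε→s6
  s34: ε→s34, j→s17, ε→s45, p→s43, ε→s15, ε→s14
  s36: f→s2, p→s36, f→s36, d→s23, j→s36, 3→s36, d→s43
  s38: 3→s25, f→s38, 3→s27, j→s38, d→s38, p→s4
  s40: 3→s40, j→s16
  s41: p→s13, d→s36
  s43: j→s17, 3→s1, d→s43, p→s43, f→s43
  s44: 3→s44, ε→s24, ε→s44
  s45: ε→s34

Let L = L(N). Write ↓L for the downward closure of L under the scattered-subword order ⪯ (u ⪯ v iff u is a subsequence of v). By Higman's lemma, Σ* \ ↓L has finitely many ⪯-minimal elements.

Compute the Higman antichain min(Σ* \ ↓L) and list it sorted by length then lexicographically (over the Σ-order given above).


|Q|=46, |F|=10, |δ|=123 (34 ε).
min D↑ (11 st, q0=0, F={5}): 0:d→1,f→0,j→0,p→2,3→0 1:d→1,f→1,j→3,p→1,3→1 2:d→1,f→2,j→4,p→2,3→2 3:d→3,f→3,j→3,p→3,3→5 4:d→6,f→4,j→4,p→4,3→4 5:d→5,f→5,j→5,p→5,3→5 6:d→6,f→6,j→3,p→6,3→7 7:d→7,f→7,j→8,p→9,3→7 8:d→8,f→8,j→8,p→10,3→5 9:d→9,f→5,j→10,p→9,3→9 10:d→10,f→5,j→10,p→10,3→5 [Hopcroft].
'dj3': N↓-sim [26, 21, 14, 11] end={s0,s11,s18,s19,s24,s25,s27,s28,s32,s44,s6} — reject; 3/3 deletions ∈↓L.
'pjd3pf': N↓-sim [26, 24, 21, 19, 16, 12, 6] end={s11,s18,s19,s28,s32,s6} rej; 6/6 del acc.
2 obstructions.

Antichain: [dj3, pjd3pf].


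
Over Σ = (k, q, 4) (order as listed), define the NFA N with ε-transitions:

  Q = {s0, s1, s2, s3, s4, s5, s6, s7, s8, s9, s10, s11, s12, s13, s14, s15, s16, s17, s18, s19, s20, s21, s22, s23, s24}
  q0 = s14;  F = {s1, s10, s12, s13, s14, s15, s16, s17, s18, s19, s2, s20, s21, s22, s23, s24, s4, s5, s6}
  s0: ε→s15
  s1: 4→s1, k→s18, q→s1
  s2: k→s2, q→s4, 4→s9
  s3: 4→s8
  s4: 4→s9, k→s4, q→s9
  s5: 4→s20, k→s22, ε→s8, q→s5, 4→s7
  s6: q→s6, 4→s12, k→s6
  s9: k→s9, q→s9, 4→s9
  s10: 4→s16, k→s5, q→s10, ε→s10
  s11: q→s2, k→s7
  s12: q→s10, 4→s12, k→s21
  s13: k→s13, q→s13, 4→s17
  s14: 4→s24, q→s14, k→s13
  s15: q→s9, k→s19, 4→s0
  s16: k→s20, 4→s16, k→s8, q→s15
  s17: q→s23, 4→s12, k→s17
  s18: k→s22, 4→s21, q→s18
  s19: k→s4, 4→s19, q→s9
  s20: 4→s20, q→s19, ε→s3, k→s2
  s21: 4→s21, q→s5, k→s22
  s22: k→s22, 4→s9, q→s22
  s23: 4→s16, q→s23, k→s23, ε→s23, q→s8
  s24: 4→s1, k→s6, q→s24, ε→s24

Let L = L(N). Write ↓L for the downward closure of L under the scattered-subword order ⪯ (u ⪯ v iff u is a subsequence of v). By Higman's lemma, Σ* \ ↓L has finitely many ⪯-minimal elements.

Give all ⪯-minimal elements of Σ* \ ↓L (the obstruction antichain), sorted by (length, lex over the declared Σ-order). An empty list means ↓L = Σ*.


|Q|=25, |F|=19, |δ|=72 (6 ε).
min D↑ (20 st, q0=0, F={16}): 0:k→1,q→0,4→2 1:k→1,q→1,4→3 2:k→4,q→2,4→5 3:k→3,q→6,4→7 4:k→4,q→4,4→7 5:k→8,q→5,4→5 6:k→6,q→6,4→9 7:k→10,q→11,4→7 8:k→12,q→8,4→10 9:k→13,q→14,4→9 10:k→12,q→15,4→10 11:k→15,q→11,4→9 12:k→12,q→12,4→16 13:k→17,q→18,4→13 14:k→18,q→16,4→14 15:k→12,q→15,4→13 16:k→16,q→16,4→16 17:k→17,q→19,4→16 18:k→19,q→16,4→18 19:k→19,q→16,4→16 (ε-aug+det+¬).
'44kk4': run [24, 22, 18, 12, 4, 1] end={s9} — reject; 5/5 deletions ∈↓L.
'k4q4qq': |S_i|=[24, 21, 18, 15, 11, 5, 1] end={s9} ∉↓L; 6/6 deletions ∈↓L.
2 minimals (antichain).

min(Σ*\↓L) = [44kk4, k4q4qq].


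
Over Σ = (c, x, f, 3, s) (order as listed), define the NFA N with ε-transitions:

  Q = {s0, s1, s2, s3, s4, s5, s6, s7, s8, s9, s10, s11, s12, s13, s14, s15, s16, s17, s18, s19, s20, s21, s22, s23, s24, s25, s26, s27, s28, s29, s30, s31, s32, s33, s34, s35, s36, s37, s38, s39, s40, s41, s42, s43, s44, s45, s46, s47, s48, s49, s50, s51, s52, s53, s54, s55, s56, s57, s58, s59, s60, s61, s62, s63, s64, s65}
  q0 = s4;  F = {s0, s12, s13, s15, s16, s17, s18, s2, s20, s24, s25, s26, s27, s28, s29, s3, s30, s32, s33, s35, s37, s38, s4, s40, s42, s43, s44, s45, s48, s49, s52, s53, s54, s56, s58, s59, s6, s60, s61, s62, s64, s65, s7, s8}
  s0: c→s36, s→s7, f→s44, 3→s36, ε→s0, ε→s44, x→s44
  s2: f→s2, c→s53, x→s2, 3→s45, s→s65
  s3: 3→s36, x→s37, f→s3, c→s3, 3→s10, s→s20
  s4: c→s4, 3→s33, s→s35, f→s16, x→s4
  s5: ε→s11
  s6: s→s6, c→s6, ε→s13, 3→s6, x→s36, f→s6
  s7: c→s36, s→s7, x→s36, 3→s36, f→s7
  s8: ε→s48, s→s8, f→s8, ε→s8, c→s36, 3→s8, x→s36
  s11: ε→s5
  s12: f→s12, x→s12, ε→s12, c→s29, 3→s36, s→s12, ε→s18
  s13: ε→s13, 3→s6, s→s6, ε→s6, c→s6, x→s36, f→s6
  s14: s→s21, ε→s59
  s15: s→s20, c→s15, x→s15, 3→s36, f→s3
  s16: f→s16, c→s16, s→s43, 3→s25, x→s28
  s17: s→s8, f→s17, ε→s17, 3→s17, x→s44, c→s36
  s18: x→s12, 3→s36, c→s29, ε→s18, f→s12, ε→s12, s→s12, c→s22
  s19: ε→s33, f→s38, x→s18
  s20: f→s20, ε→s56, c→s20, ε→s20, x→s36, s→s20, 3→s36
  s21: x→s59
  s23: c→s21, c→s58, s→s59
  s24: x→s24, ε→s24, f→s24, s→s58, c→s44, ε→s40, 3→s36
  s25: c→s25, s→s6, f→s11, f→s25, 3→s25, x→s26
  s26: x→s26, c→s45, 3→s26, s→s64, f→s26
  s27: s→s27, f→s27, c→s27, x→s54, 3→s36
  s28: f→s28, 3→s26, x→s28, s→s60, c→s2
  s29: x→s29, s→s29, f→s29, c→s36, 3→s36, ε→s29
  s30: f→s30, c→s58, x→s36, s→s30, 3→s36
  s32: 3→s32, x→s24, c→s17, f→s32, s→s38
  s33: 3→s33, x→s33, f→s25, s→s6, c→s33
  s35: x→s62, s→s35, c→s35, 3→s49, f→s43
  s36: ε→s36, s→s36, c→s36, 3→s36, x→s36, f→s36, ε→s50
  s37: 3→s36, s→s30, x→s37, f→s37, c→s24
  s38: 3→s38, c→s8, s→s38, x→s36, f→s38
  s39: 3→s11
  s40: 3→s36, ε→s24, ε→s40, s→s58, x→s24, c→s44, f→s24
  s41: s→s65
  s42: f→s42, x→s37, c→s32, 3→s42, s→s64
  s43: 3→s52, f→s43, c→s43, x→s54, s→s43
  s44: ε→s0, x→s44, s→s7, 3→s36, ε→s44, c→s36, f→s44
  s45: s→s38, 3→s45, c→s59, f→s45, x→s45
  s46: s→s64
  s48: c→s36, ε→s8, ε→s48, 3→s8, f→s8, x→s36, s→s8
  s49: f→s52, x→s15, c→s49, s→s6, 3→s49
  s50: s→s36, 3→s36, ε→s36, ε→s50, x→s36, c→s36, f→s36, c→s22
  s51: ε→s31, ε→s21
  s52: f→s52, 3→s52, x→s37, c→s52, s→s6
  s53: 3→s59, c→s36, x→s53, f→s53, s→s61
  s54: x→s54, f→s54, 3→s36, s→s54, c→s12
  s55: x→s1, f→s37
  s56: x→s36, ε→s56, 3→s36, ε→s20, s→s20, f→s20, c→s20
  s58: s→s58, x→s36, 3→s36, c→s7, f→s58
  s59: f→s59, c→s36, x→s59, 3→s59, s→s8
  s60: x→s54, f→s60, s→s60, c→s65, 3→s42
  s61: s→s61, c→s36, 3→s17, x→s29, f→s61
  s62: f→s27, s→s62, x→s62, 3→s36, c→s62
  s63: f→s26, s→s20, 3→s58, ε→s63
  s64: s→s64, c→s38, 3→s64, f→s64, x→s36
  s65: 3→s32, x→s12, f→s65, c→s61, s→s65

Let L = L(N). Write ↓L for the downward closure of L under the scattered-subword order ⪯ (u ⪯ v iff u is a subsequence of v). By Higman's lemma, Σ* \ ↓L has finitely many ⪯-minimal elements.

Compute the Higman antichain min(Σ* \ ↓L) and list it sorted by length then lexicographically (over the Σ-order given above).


min(Σ*\↓L) = [3sx, sx3, fxccc].

|Q|=66, |F|=44, |δ|=285 (36 ε).
min D↑ (39 st, q0=0, F={15}): 0:c→0,x→0,f→1,3→2,s→3 1:c→1,x→4,f→1,3→5,s→6 2:c→2,x→2,f→5,3→2,s→7 3:c→3,x→8,f→6,3→9,s→3 4:c→10,x→4,f→4,3→11,s→12 5:c→5,x→11,f→5,3→5,s→7 6:c→6,x→13,f→6,3→14,s→6 7:c→7,x→15,f→7,3→7,s→7 8:c→8,x→8,f→16,3→15,s→8 9:c→9,x→17,f→14,3→9,s→7 10:c→18,x→10,f→10,3→19,s→20 11:c→19,x→11,f→11,3→11,s→21 12:c→20,x→13,f→12,3→22,s→12 13:c→23,x→13,f→13,3→15,s→13 14:c→14,x→24,f→14,3→14,s→7 15:c→15,x→15,f→15,3→15,s→15 16:c→16,x→13,f→16,3→15,s→16 17:c→17,x→17,f→25,3→15,s→26 18:c→15,x→18,f→18,3→27,s→28 19:c→27,x→19,f→19,3→19,s→29 20:c→28,x→23,f→20,3→30,s→20 21:c→29,x→15,f→21,3→21,s→21 22:c→30,x→24,f→22,3→22,s→21 23:c→31,x→23,f→23,3→15,s→23 24:c→32,x→24,f→24,3→15,s→33 25:c→25,x→24,f→25,3→15,s→26 26:c→26,x→15,f→26,3→15,s→26 27:c→15,x→27,f→27,3→27,s→34 28:c→15,x→31,f→28,3→35,s→28 29:c→34,x→15,f→29,3→29,s→29 30:c→35,x→32,f→30,3→30,s→29 31:c→15,x→31,f→31,3→15,s→31 32:c→36,x→32,f→32,3→15,s→37 33:c→37,x→15,f→33,3→15,s→33 34:c→15,x→15,f→34,3→34,s→34 35:c→15,x→36,f→35,3→35,s→34 36:c→15,x→36,f→36,3→15,s→38 37:c→38,x→15,f→37,3→15,s→37 38:c→15,x→15,f→38,3→15,s→38 [Hopcroft].
'3sx': run [50, 34, 14, 3] end={s22,s36,s50} rej; 3/3 deletions ∈↓L.
'sx3': run [50, 38, 22, 4] end={s10,s22,s36,s50} — reject; 3/3 del acc.
'fxccc': run [50, 44, 31, 23, 13, 3] end={s22,s36,s50} ∉↓L; 5/5 del acc.
3 minimals (antichain).


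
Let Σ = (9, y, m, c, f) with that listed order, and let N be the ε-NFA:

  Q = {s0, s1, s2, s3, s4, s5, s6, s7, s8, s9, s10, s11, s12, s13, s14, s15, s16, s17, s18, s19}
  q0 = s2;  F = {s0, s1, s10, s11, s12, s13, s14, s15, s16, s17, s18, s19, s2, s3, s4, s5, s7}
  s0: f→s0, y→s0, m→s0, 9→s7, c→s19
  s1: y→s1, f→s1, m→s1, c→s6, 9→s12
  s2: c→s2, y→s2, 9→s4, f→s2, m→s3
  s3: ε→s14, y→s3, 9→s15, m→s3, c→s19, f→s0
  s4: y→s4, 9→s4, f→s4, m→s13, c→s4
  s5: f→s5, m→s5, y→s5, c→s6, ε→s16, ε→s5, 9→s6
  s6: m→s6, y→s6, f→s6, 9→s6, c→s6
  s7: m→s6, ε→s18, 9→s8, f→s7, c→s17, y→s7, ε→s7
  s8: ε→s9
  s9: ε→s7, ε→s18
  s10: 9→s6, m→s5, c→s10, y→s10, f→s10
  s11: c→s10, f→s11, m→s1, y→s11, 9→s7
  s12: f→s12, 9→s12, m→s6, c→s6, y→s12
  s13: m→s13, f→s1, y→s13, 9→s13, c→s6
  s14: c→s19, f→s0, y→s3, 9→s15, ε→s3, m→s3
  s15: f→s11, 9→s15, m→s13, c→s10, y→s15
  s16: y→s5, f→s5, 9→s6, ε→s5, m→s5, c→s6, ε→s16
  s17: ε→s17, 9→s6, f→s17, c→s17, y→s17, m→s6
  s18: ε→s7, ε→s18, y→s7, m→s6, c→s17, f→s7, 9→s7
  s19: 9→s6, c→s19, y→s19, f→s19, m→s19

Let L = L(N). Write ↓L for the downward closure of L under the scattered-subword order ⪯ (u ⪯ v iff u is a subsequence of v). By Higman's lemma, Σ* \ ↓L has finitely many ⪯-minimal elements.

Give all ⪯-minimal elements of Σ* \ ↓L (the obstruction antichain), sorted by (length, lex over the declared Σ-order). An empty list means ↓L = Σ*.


|Q|=20, |F|=17, |δ|=104 (14 ε).
min D↑ (15 st, q0=0, F={7}): 0:9→1,y→0,m→2,c→0,f→0 1:9→1,y→1,m→3,c→1,f→1 2:9→4,y→2,m→2,c→5,f→6 3:9→3,y→3,m→3,c→7,f→8 4:9→4,y→4,m→3,c→9,f→10 5:9→7,y→5,m→5,c→5,f→5 6:9→11,y→6,m→6,c→5,f→6 7:9→7,y→7,m→7,c→7,f→7 8:9→12,y→8,m→8,c→7,f→8 9:9→7,y→9,m→13,c→9,f→9 10:9→11,y→10,m→8,c→9,f→10 11:9→11,y→11,m→7,c→14,f→11 12:9→12,y→12,m→7,c→7,f→12 13:9→7,y→13,m→13,c→7,f→13 14:9→7,y→14,m→7,c→14,f→14 [Hopcroft].
'9mc': |S_i|=[20, 15, 6, 1] end={s6} ∉↓L; 3/3 del acc.
'mc9': |S_i|=[20, 18, 6, 1] end={s6} ∉↓L; 3/3 deletions ∈↓L.
'mf9m': |S_i|=[20, 18, 14, 7, 1] end={s6} ∉↓L; 4/4 del acc.
3 minimals (antichain).

Antichain: [9mc, mc9, mf9m].


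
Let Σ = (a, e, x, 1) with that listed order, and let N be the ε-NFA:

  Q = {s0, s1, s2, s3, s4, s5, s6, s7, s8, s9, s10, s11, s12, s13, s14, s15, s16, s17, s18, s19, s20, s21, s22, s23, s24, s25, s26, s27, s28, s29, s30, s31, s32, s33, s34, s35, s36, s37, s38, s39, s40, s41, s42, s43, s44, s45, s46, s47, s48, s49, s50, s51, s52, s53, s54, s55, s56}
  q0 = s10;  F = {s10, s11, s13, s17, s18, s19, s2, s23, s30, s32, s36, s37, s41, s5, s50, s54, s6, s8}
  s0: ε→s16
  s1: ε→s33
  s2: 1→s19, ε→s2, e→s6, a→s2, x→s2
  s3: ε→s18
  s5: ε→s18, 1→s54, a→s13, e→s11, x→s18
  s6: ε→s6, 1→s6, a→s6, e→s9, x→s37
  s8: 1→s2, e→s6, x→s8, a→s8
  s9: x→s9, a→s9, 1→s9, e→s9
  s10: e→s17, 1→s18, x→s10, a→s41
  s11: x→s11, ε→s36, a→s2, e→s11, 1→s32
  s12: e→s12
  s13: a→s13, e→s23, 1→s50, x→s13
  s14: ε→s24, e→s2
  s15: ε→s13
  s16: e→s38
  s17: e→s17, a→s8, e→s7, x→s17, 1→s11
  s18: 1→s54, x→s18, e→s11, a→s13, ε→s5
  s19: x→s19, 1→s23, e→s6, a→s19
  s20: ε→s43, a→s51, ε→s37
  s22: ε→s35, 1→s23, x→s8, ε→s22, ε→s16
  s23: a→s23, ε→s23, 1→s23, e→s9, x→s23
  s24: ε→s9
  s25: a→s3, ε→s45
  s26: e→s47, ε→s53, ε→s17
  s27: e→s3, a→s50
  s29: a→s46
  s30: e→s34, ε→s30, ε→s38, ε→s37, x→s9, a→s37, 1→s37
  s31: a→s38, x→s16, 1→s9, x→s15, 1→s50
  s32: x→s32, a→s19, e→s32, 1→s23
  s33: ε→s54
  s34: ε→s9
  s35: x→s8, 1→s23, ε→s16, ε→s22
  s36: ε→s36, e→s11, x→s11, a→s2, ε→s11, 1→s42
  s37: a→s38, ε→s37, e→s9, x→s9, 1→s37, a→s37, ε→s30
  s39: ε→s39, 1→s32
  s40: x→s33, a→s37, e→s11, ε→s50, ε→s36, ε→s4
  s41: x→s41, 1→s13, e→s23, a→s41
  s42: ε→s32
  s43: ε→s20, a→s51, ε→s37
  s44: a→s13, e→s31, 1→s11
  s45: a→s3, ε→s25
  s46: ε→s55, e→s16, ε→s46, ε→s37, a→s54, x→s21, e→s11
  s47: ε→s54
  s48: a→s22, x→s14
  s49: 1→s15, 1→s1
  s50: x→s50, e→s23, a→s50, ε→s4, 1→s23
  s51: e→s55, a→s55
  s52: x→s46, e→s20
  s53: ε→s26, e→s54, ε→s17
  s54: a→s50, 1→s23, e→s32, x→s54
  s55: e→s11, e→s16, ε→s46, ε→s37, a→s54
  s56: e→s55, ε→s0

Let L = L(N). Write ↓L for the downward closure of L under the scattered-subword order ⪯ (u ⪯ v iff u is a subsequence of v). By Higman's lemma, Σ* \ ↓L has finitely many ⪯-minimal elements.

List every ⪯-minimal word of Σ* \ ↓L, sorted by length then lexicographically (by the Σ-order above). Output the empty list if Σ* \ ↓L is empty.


|Q|=57, |F|=18, |δ|=171 (49 ε).
min D↑ (16 st, q0=0, F={9}): 0:a→1,e→2,x→0,1→3 1:a→1,e→4,x→1,1→5 2:a→6,e→2,x→2,1→7 3:a→5,e→7,x→3,1→8 4:a→4,e→9,x→4,1→4 5:a→5,e→4,x→5,1→10 6:a→6,e→11,x→6,1→12 7:a→12,e→7,x→7,1→13 8:a→10,e→13,x→8,1→4 9:a→9,e→9,x→9,1→9 10:a→10,e→4,x→10,1→4 11:a→11,e→9,x→14,1→11 12:a→12,e→11,x→12,1→15 13:a→15,e→13,x→13,1→4 14:a→14,e→9,x→9,1→14 15:a→15,e→11,x→15,1→4 (ε-aug+det+¬).
'aee': N↓-sim [24, 14, 7, 2] end={s34,s9} — reject; 3/3 deletions ∈↓L.
'111e': |S_i|=[24, 19, 13, 7, 2] end={s34,s9} — reject; 4/4 single-dels accept.
'eaexx': N↓-sim [24, 16, 10, 6, 5, 1] end={s9} ∉↓L; 5/5 del acc.
3 minimals (antichain).

A = [aee, 111e, eaexx].
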